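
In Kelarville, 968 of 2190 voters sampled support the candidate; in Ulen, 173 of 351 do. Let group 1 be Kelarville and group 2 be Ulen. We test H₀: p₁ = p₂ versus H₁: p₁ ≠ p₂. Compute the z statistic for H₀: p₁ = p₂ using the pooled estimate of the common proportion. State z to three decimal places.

p̂₁ = 968/2190 = 0.44201, p̂₂ = 173/351 = 0.49288.
Pooled p̂ = (968+173)/(2190+351) = 1141/2541 = 0.44904.
SE = √(0.247403 × 0.00330562) = 0.02860.
z = (0.44201 − 0.49288)/0.02860 = -0.05087/0.02860 = -1.779.
Two-sided p-value ≈ 2·Φ(−1.779) = 0.0753.

z = -1.779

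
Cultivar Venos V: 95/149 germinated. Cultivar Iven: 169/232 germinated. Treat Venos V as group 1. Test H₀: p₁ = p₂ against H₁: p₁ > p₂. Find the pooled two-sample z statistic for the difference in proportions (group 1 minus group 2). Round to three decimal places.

p̂₁ = 95/149 ≈ 0.63758, p̂₂ = 169/232 ≈ 0.72845.
Pooled p̂ = (95+169)/(149+232) = 264/381 = 0.69291.
SE = √(p̂(1−p̂)(1/n₁+1/n₂)) = √(0.69291·0.30709·0.0110218) = √(0.00234526) = 0.04843.
z = (0.63758 − 0.72845)/0.04843 = -0.09087/0.04843 = -1.876.
p-value = P(Z > -1.876) ≈ 0.9697.

z = -1.876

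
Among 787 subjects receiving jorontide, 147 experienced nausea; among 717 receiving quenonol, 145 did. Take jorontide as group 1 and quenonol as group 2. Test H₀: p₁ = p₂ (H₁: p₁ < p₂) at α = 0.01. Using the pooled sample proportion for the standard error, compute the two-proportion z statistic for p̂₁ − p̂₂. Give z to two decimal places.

z = -0.76

p̂₁ = 147/787 ≈ 0.18679, p̂₂ = 145/717 ≈ 0.20223.
Pooled p̂ = (147+145)/(787+717) = 292/1504 = 0.19415.
SE = √(0.156455 × 0.00266535) = 0.02042.
z = (0.18679 − 0.20223)/0.02042 = -0.01544/0.02042 = -0.76.
p-value = P(Z < -0.756) ≈ 0.2247. With α = 0.01, fail to reject H₀.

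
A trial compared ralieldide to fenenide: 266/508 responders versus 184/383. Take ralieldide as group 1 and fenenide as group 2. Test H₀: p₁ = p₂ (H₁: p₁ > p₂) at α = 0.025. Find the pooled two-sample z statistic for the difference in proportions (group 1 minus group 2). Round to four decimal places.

p̂₁ = 266/508 = 0.523622, p̂₂ = 184/383 = 0.480418.
Pooled p̂ = (266+184)/(508+383) = 450/891 = 0.505051.
SE = √(0.249974 × 0.00457947) = 0.033834.
z = (0.523622 − 0.480418)/0.033834 = 0.043204/0.033834 = 1.2769.
p-value = P(Z > 1.277) ≈ 0.1008; since p > α = 0.025, fail to reject H₀.

z = 1.2769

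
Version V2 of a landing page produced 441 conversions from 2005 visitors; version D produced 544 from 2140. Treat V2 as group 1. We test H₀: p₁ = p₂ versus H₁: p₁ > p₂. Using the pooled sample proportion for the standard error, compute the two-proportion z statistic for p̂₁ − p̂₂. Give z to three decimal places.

p̂₁ = 441/2005 ≈ 0.219950, p̂₂ = 544/2140 ≈ 0.254206.
Pooled p̂ = (441+544)/(2005+2140) = 985/4145 = 0.237636.
SE = √(p̂(1−p̂)(1/n₁+1/n₂)) = √(0.237636·0.762364·0.000966043) = √(0.000175013) = 0.013229.
z = (0.219950 − 0.254206)/0.013229 = -0.034256/0.013229 = -2.589.
p-value = P(Z > -2.589) ≈ 0.9952.

z = -2.589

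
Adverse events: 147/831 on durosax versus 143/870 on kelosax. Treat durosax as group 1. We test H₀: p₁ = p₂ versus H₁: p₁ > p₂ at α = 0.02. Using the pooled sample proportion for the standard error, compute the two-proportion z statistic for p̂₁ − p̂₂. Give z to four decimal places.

z = 0.6868

p̂₁ = 147/831 = 0.1768953, p̂₂ = 143/870 = 0.1643678.
Pooled p̂ = (147+143)/(831+870) = 290/1701 = 0.1704879.
SE = √(p̂(1−p̂)(1/n₁+1/n₂)) = √(0.1704879·0.8295121·0.00235279) = √(0.000332736) = 0.0182411.
z = (0.1768953 − 0.1643678)/0.0182411 = 0.0125275/0.0182411 = 0.6868.
p-value = P(Z > 0.687) ≈ 0.2461, so at α = 0.02 we fail to reject H₀.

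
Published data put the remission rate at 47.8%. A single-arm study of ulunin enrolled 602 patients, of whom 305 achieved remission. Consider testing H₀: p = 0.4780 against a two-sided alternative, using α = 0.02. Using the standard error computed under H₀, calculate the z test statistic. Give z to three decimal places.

z = 1.407

p̂ = 305/602 = 0.50664.
SE = √(p₀(1−p₀)/n) = √(0.24952/602) = 0.02036.
z = (0.50664 − 0.478)/0.02036 = 0.02864/0.02036 = 1.407.
Two-sided p-value ≈ 2·Φ(−1.407) = 0.1594; since p > α = 0.02, fail to reject H₀.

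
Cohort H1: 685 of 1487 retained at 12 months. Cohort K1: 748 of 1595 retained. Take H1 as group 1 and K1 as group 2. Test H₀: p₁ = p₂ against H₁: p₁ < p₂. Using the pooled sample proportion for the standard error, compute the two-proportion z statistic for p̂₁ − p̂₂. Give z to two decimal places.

p̂₁ = 685/1487 ≈ 0.4607, p̂₂ = 748/1595 ≈ 0.4690.
Pooled p̂ = (685+748)/(1487+1595) = 1433/3082 = 0.4650.
SE = √(0.248772 × 0.00129945) = 0.0180.
z = (0.4607 − 0.4690)/0.0180 = -0.0083/0.0180 = -0.46.

z = -0.46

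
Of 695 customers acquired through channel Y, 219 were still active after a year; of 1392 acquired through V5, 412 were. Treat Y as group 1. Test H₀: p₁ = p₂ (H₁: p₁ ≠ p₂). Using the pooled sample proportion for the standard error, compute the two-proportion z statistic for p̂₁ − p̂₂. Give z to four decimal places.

z = 0.8968

p̂₁ = 219/695 ≈ 0.315108, p̂₂ = 412/1392 ≈ 0.295977.
Pooled p̂ = (219+412)/(695+1392) = 631/2087 = 0.302348.
SE = √(p̂(1−p̂)(1/n₁+1/n₂)) = √(0.302348·0.697652·0.00215724) = √(0.000455034) = 0.021332.
z = (0.315108 − 0.295977)/0.021332 = 0.019131/0.021332 = 0.8968.
p-value = 2·P(Z > 0.897) ≈ 0.3698.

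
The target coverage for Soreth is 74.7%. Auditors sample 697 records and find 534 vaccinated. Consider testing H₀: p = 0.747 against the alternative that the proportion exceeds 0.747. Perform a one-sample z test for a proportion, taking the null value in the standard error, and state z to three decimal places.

p̂ = 534/697 = 0.76614.
Standard error under H₀: √(0.747×0.253/697) = 0.01647.
z = (0.76614 − 0.747)/0.01647 = 0.01914/0.01647 = 1.162.
p-value = P(Z > 1.162) ≈ 0.1225.

z = 1.162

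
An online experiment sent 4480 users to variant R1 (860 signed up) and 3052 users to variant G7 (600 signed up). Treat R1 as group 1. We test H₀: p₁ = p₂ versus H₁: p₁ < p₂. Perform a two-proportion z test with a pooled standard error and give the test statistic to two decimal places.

p̂₁ = 860/4480 ≈ 0.19196, p̂₂ = 600/3052 ≈ 0.19659.
Pooled p̂ = (860+600)/(4480+3052) = 1460/7532 = 0.19384.
SE = √(0.156266 × 0.000550868) = 0.00928.
z = (0.19196 − 0.19659)/0.00928 = -0.00463/0.00928 = -0.50.
p-value = P(Z < -0.499) ≈ 0.3090.

z = -0.50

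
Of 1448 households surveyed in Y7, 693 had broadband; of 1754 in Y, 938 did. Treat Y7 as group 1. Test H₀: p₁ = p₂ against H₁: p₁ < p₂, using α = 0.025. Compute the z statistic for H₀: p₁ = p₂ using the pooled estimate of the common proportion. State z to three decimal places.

p̂₁ = 693/1448 = 0.478591, p̂₂ = 938/1754 = 0.534778.
Pooled p̂ = (693+938)/(1448+1754) = 1631/3202 = 0.509369.
SE = √(p̂(1−p̂)(1/n₁+1/n₂)) = √(0.509369·0.490631·0.00126073) = √(0.000315073) = 0.017750.
z = (0.478591 − 0.534778)/0.017750 = -0.056187/0.017750 = -3.165.
p-value = P(Z < -3.165) ≈ 0.0008; since p < α = 0.025, reject H₀.

z = -3.165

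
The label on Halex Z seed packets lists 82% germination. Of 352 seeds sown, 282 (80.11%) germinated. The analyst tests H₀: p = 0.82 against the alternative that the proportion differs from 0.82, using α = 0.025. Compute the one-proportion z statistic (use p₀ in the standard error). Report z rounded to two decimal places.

z = -0.92

p̂ = 282/352 = 0.8011.
Standard error under H₀: √(0.82×0.18/352) = 0.0205.
z = (0.8011 − 0.82)/0.0205 = -0.0189/0.0205 = -0.92.
Two-sided p-value ≈ 2·Φ(−0.921) = 0.3569. With α = 0.025, fail to reject H₀.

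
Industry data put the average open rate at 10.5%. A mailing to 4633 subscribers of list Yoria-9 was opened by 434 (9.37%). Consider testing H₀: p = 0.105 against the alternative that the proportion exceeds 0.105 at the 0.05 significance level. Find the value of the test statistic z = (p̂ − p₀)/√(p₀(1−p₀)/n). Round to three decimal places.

z = -2.514

p̂ = 434/4633 = 0.093676.
Standard error under H₀: √(0.105×0.895/4633) = 0.004504.
z = (0.093676 − 0.105)/0.004504 = -0.011324/0.004504 = -2.514.
p-value = P(Z > -2.514) ≈ 0.9940; since p > α = 0.05, fail to reject H₀.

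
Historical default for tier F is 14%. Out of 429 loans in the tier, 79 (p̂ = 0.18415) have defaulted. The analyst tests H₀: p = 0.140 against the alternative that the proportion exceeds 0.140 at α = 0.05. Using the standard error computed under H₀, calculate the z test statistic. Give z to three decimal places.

z = 2.635

p̂ = 79/429 = 0.184149.
SE = √(p₀(1−p₀)/n) = √(0.1204/429) = 0.016753.
z = (0.184149 − 0.14)/0.016753 = 0.044149/0.016753 = 2.635.
p-value = P(Z > 2.635) ≈ 0.0042, so at α = 0.05 we reject H₀.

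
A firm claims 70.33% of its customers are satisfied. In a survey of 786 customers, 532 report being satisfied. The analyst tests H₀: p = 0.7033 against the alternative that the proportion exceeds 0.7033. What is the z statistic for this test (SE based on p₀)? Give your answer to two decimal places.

p̂ = 532/786 = 0.67684.
Under H₀, SE = √(0.7033·0.2967/786) = √(0.000265482) = 0.01629.
z = (0.67684 − 0.7033)/0.01629 = -0.02646/0.01629 = -1.62.

z = -1.62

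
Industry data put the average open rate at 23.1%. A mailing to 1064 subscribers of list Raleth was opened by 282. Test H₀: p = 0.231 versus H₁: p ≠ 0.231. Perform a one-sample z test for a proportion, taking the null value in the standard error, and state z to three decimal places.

p̂ = 282/1064 ≈ 0.265038.
Under H₀, SE = √(0.231·0.769/1064) = √(0.000166954) = 0.012921.
z = (0.265038 − 0.231)/0.012921 = 0.034038/0.012921 = 2.634.

z = 2.634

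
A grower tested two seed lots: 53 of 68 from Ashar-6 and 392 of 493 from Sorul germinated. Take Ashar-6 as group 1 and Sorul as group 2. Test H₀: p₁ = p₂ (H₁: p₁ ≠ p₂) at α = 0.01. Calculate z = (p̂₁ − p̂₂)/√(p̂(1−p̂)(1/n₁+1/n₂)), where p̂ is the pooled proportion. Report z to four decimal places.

z = -0.3001

p̂₁ = 53/68 = 0.779412, p̂₂ = 392/493 = 0.795132.
Pooled p̂ = (53+392)/(68+493) = 445/561 = 0.793226.
SE = √(p̂(1−p̂)(1/n₁+1/n₂)) = √(0.793226·0.206774·0.0167343) = √(0.00274473) = 0.052390.
z = (0.779412 − 0.795132)/0.052390 = -0.015720/0.052390 = -0.3001.
p-value = 2·P(Z > 0.300) ≈ 0.7641. With α = 0.01, fail to reject H₀.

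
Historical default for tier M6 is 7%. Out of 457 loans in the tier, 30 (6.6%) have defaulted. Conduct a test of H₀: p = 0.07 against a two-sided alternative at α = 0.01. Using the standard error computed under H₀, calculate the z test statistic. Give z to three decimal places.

z = -0.365

p̂ = 30/457 = 0.065646.
Under H₀, SE = √(0.07·0.93/457) = √(0.000142451) = 0.011935.
z = (0.065646 − 0.07)/0.011935 = -0.004354/0.011935 = -0.365.
Two-sided p-value ≈ 2·Φ(−0.365) = 0.7152. With α = 0.01, fail to reject H₀.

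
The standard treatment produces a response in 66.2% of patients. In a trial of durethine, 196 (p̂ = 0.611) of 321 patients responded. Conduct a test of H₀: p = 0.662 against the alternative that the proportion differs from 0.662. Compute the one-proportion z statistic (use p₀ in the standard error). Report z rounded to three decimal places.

z = -1.947

p̂ = 196/321 ≈ 0.61059.
SE = √(p₀(1−p₀)/n) = √(0.22376/321) = 0.02640.
z = (0.61059 − 0.662)/0.02640 = -0.05141/0.02640 = -1.947.
Two-sided p-value ≈ 2·Φ(−1.947) = 0.0515.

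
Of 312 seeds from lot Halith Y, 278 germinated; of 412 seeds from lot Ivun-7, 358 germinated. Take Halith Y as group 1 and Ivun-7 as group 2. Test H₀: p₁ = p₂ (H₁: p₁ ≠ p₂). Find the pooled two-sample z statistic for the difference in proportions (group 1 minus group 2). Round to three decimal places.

z = 0.901

p̂₁ = 278/312 = 0.89103, p̂₂ = 358/412 = 0.86893.
Pooled p̂ = (278+358)/(312+412) = 636/724 = 0.87845.
SE = √(0.106773 × 0.00563231) = 0.02452.
z = (0.89103 − 0.86893)/0.02452 = 0.02210/0.02452 = 0.901.
Two-sided p-value ≈ 2·Φ(−0.901) = 0.3676.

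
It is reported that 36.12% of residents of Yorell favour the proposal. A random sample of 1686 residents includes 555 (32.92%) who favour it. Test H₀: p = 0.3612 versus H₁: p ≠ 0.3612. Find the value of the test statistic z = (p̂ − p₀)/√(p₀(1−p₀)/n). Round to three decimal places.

z = -2.737

p̂ = 555/1686 = 0.32918.
SE = √(p₀(1−p₀)/n) = √(0.23073/1686) = 0.01170.
z = (0.32918 − 0.3612)/0.01170 = -0.03202/0.01170 = -2.737.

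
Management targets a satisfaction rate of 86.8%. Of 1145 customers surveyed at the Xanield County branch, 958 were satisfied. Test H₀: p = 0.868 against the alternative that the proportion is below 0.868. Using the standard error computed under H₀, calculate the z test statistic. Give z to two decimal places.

p̂ = 958/1145 ≈ 0.8367.
Under H₀, SE = √(0.868·0.132/1145) = √(0.000100066) = 0.0100.
z = (0.8367 − 0.868)/0.0100 = -0.0313/0.0100 = -3.13.

z = -3.13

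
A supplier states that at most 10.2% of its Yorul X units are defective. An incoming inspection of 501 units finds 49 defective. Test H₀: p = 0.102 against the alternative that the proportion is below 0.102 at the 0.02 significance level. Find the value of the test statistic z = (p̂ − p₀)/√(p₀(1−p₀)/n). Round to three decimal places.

p̂ = 49/501 = 0.097804.
Under H₀, SE = √(0.102·0.898/501) = √(0.000182826) = 0.013521.
z = (0.097804 − 0.102)/0.013521 = -0.004196/0.013521 = -0.310.
p-value = P(Z < -0.310) ≈ 0.3782; since p > α = 0.02, fail to reject H₀.

z = -0.310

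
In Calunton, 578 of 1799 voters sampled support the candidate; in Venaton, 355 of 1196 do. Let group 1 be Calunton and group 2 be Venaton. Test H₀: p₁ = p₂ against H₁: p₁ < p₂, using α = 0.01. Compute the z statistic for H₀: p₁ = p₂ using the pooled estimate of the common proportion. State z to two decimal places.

p̂₁ = 578/1799 = 0.3213, p̂₂ = 355/1196 = 0.2968.
Pooled p̂ = (578+355)/(1799+1196) = 933/2995 = 0.3115.
SE = √(0.214475 × 0.00139198) = 0.0173.
z = (0.3213 − 0.2968)/0.0173 = 0.0245/0.0173 = 1.42.
p-value = P(Z < 1.416) ≈ 0.9216, so at α = 0.01 we fail to reject H₀.

z = 1.42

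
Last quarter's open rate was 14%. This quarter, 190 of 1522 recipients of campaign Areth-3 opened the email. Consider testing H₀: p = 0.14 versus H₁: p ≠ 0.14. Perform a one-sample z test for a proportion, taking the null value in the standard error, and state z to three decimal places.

p̂ = 190/1522 = 0.12484.
Under H₀, SE = √(0.14·0.86/1522) = √(7.91064e-05) = 0.00889.
z = (0.12484 − 0.14)/0.00889 = -0.01516/0.00889 = -1.705.
p-value = 2·P(Z > 1.705) ≈ 0.0882.

z = -1.705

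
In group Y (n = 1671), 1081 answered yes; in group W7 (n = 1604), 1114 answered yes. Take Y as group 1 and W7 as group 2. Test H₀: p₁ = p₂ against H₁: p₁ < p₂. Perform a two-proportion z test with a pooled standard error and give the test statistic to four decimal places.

p̂₁ = 1081/1671 = 0.646918, p̂₂ = 1114/1604 = 0.694514.
Pooled p̂ = (1081+1114)/(1671+1604) = 2195/3275 = 0.670229.
SE = √(p̂(1−p̂)(1/n₁+1/n₂)) = √(0.670229·0.329771·0.00122189) = √(0.000270064) = 0.016434.
z = (0.646918 − 0.694514)/0.016434 = -0.047596/0.016434 = -2.8962.

z = -2.8962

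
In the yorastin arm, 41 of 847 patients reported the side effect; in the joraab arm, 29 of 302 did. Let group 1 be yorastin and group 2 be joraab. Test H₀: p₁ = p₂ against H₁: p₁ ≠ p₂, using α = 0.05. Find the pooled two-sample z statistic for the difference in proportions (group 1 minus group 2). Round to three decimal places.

p̂₁ = 41/847 ≈ 0.04841, p̂₂ = 29/302 ≈ 0.09603.
Pooled p̂ = (41+29)/(847+302) = 70/1149 = 0.06092.
SE = √(0.057211 × 0.0044919) = 0.01603.
z = (0.04841 − 0.09603)/0.01603 = -0.04762/0.01603 = -2.971.
Two-sided p-value ≈ 2·Φ(−2.971) = 0.0030. With α = 0.05, reject H₀.

z = -2.971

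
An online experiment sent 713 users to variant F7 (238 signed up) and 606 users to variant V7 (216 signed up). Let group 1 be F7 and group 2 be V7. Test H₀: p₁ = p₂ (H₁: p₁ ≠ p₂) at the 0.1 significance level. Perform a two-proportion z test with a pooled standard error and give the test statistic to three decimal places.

p̂₁ = 238/713 ≈ 0.33380, p̂₂ = 216/606 ≈ 0.35644.
Pooled p̂ = (238+216)/(713+606) = 454/1319 = 0.34420.
SE = √(p̂(1−p̂)(1/n₁+1/n₂)) = √(0.34420·0.65580·0.00305269) = √(0.000689073) = 0.02625.
z = (0.33380 − 0.35644)/0.02625 = -0.02264/0.02625 = -0.862.
p-value = 2·P(Z > 0.862) ≈ 0.3885, so at α = 0.1 we fail to reject H₀.

z = -0.862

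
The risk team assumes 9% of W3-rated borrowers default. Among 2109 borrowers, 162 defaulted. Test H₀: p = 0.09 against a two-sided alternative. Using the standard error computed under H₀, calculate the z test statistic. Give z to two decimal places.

p̂ = 162/2109 ≈ 0.07681.
Under H₀, SE = √(0.09·0.91/2109) = √(3.88336e-05) = 0.00623.
z = (0.07681 − 0.09)/0.00623 = -0.01319/0.00623 = -2.12.

z = -2.12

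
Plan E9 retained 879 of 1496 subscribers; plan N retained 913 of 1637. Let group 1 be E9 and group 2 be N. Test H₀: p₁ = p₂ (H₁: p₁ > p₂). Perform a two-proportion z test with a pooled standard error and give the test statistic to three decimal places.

z = 1.686

p̂₁ = 879/1496 = 0.58757, p̂₂ = 913/1637 = 0.55773.
Pooled p̂ = (879+913)/(1496+1637) = 1792/3133 = 0.57198.
SE = √(p̂(1−p̂)(1/n₁+1/n₂)) = √(0.57198·0.42802·0.00127932) = √(0.000313203) = 0.01770.
z = (0.58757 − 0.55773)/0.01770 = 0.02984/0.01770 = 1.686.
p-value = P(Z > 1.686) ≈ 0.0459.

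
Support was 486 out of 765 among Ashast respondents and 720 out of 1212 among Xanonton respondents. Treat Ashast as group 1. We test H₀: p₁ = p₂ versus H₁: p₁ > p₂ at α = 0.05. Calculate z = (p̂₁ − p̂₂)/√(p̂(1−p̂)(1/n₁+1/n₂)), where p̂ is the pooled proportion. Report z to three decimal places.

z = 1.831

p̂₁ = 486/765 ≈ 0.63529, p̂₂ = 720/1212 ≈ 0.59406.
Pooled p̂ = (486+720)/(765+1212) = 1206/1977 = 0.61002.
SE = √(0.237897 × 0.00213227) = 0.02252.
z = (0.63529 − 0.59406)/0.02252 = 0.04123/0.02252 = 1.831.
p-value = P(Z > 1.831) ≈ 0.0336. With α = 0.05, reject H₀.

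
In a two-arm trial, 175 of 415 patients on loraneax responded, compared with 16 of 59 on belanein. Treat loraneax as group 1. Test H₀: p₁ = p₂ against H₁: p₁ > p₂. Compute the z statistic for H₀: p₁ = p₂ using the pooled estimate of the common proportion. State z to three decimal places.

p̂₁ = 175/415 ≈ 0.42169, p̂₂ = 16/59 ≈ 0.27119.
Pooled p̂ = (175+16)/(415+59) = 191/474 = 0.40295.
SE = √(0.240582 × 0.0193588) = 0.06824.
z = (0.42169 − 0.27119)/0.06824 = 0.15050/0.06824 = 2.205.

z = 2.205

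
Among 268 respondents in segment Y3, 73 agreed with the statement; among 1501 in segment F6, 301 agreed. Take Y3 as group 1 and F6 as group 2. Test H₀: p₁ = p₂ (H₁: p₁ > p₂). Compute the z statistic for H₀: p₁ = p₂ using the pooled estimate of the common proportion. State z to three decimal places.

z = 2.654

p̂₁ = 73/268 = 0.27239, p̂₂ = 301/1501 = 0.20053.
Pooled p̂ = (73+301)/(268+1501) = 374/1769 = 0.21142.
SE = √(0.166721 × 0.00439757) = 0.02708.
z = (0.27239 − 0.20053)/0.02708 = 0.07186/0.02708 = 2.654.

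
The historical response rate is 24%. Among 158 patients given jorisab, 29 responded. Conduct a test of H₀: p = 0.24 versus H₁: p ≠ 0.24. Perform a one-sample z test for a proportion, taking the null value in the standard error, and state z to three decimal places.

z = -1.662

p̂ = 29/158 = 0.18354.
SE = √(p₀(1−p₀)/n) = √(0.1824/158) = 0.03398.
z = (0.18354 − 0.24)/0.03398 = -0.05646/0.03398 = -1.662.
p-value = 2·P(Z > 1.662) ≈ 0.0966.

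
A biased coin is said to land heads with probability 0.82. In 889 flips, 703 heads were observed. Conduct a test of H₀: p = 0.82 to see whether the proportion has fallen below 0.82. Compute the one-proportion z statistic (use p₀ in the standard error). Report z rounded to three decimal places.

z = -2.268

p̂ = 703/889 = 0.790776.
SE = √(p₀(1−p₀)/n) = √(0.1476/889) = 0.012885.
z = (0.790776 − 0.82)/0.012885 = -0.029224/0.012885 = -2.268.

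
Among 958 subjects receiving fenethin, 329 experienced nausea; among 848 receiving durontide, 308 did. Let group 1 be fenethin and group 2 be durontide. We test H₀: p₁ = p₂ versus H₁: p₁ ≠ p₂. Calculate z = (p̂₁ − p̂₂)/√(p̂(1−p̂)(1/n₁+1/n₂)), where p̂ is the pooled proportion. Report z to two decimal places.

z = -0.88

p̂₁ = 329/958 = 0.3434, p̂₂ = 308/848 = 0.3632.
Pooled p̂ = (329+308)/(958+848) = 637/1806 = 0.3527.
SE = √(0.228307 × 0.00222309) = 0.0225.
z = (0.3434 − 0.3632)/0.0225 = -0.0198/0.0225 = -0.88.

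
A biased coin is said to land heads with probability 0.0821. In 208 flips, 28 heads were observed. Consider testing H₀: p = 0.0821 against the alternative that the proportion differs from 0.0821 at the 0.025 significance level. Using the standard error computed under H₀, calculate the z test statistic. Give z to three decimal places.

z = 2.759

p̂ = 28/208 = 0.134615.
SE = √(p₀(1−p₀)/n) = √(0.07536/208) = 0.019034.
z = (0.134615 − 0.0821)/0.019034 = 0.052515/0.019034 = 2.759.
Two-sided p-value ≈ 2·Φ(−2.759) = 0.0058; since p < α = 0.025, reject H₀.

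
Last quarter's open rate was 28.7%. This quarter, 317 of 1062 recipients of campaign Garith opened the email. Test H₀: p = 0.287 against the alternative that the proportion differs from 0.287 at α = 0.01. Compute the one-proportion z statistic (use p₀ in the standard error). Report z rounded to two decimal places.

z = 0.83

p̂ = 317/1062 = 0.2985.
Under H₀, SE = √(0.287·0.713/1062) = √(0.000192685) = 0.0139.
z = (0.2985 − 0.287)/0.0139 = 0.0115/0.0139 = 0.83.
Two-sided p-value ≈ 2·Φ(−0.828) = 0.4077, so at α = 0.01 we fail to reject H₀.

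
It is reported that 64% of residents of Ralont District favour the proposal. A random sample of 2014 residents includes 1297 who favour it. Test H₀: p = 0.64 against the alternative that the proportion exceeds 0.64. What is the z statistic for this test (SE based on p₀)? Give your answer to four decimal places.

z = 0.3732

p̂ = 1297/2014 = 0.643992.
SE = √(p₀(1−p₀)/n) = √(0.2304/2014) = 0.010696.
z = (0.643992 − 0.64)/0.010696 = 0.003992/0.010696 = 0.3732.
p-value = P(Z > 0.373) ≈ 0.3545.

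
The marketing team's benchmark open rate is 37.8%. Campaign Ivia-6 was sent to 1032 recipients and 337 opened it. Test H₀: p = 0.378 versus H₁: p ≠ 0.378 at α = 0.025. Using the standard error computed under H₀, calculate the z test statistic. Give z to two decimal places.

z = -3.41

p̂ = 337/1032 ≈ 0.32655.
Standard error under H₀: √(0.378×0.622/1032) = 0.01509.
z = (0.32655 − 0.378)/0.01509 = -0.05145/0.01509 = -3.41.
Two-sided p-value ≈ 2·Φ(−3.409) = 0.0007. With α = 0.025, reject H₀.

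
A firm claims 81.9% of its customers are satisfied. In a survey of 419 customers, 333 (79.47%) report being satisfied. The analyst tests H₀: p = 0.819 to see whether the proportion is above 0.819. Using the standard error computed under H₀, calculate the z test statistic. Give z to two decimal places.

z = -1.29

p̂ = 333/419 = 0.7947.
Under H₀, SE = √(0.819·0.181/419) = √(0.000353792) = 0.0188.
z = (0.7947 − 0.819)/0.0188 = -0.0243/0.0188 = -1.29.
p-value = P(Z > -1.289) ≈ 0.9014.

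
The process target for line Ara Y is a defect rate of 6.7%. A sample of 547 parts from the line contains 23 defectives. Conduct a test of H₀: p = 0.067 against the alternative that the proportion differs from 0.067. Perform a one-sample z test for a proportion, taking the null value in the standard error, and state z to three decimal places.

p̂ = 23/547 = 0.04205.
SE = √(p₀(1−p₀)/n) = √(0.062511/547) = 0.01069.
z = (0.04205 − 0.067)/0.01069 = -0.02495/0.01069 = -2.334.
p-value = 2·P(Z > 2.334) ≈ 0.0196.

z = -2.334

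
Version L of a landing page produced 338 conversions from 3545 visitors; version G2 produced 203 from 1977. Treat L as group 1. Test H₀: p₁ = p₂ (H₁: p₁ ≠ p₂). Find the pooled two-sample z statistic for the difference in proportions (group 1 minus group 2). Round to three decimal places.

z = -0.879

p̂₁ = 338/3545 ≈ 0.09535, p̂₂ = 203/1977 ≈ 0.10268.
Pooled p̂ = (338+203)/(3545+1977) = 541/5522 = 0.09797.
SE = √(p̂(1−p̂)(1/n₁+1/n₂)) = √(0.09797·0.90203·0.000787904) = √(6.96297e-05) = 0.00834.
z = (0.09535 − 0.10268)/0.00834 = -0.00733/0.00834 = -0.879.
Two-sided p-value ≈ 2·Φ(−0.879) = 0.3794.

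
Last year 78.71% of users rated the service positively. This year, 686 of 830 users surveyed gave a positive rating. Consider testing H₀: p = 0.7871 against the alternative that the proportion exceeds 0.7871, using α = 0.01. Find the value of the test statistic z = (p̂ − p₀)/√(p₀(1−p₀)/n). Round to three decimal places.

p̂ = 686/830 ≈ 0.82651.
Under H₀, SE = √(0.7871·0.2129/830) = √(0.000201896) = 0.01421.
z = (0.82651 − 0.7871)/0.01421 = 0.03941/0.01421 = 2.773.
p-value = P(Z > 2.773) ≈ 0.0028. With α = 0.01, reject H₀.

z = 2.773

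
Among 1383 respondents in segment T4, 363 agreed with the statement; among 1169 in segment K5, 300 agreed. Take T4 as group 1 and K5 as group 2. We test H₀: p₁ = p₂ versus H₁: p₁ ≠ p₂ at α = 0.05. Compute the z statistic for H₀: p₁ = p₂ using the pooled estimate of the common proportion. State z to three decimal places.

z = 0.335

p̂₁ = 363/1383 ≈ 0.26247, p̂₂ = 300/1169 ≈ 0.25663.
Pooled p̂ = (363+300)/(1383+1169) = 663/2552 = 0.25980.
SE = √(p̂(1−p̂)(1/n₁+1/n₂)) = √(0.25980·0.74020·0.0015785) = √(0.000303549) = 0.01742.
z = (0.26247 − 0.25663)/0.01742 = 0.00584/0.01742 = 0.335.
Two-sided p-value ≈ 2·Φ(−0.335) = 0.7373. With α = 0.05, fail to reject H₀.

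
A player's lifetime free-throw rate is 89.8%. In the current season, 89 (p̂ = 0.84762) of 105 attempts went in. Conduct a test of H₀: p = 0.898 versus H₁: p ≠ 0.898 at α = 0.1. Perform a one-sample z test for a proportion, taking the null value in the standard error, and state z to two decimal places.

z = -1.71

p̂ = 89/105 ≈ 0.8476.
SE = √(p₀(1−p₀)/n) = √(0.091596/105) = 0.0295.
z = (0.8476 − 0.898)/0.0295 = -0.0504/0.0295 = -1.71.
p-value = 2·P(Z > 1.706) ≈ 0.0880; since p < α = 0.1, reject H₀.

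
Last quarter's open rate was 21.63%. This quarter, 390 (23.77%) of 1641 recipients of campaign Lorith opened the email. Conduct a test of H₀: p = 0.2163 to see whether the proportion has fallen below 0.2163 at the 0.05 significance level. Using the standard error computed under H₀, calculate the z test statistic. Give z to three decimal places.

p̂ = 390/1641 ≈ 0.23766.
Standard error under H₀: √(0.2163×0.7837/1641) = 0.01016.
z = (0.23766 − 0.2163)/0.01016 = 0.02136/0.01016 = 2.102.
p-value = P(Z < 2.102) ≈ 0.9822, so at α = 0.05 we fail to reject H₀.

z = 2.102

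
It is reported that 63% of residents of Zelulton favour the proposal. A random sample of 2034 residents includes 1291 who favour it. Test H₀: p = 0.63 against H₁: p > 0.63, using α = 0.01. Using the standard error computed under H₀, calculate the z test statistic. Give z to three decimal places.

z = 0.440

p̂ = 1291/2034 ≈ 0.63471.
Standard error under H₀: √(0.63×0.37/2034) = 0.01071.
z = (0.63471 − 0.63)/0.01071 = 0.00471/0.01071 = 0.440.
p-value = P(Z > 0.440) ≈ 0.3300. With α = 0.01, fail to reject H₀.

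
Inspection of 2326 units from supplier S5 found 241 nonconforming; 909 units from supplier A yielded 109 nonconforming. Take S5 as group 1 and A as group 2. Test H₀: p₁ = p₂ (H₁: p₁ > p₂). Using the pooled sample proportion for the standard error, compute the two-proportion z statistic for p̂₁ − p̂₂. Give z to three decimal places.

z = -1.342

p̂₁ = 241/2326 ≈ 0.10361, p̂₂ = 109/909 ≈ 0.11991.
Pooled p̂ = (241+109)/(2326+909) = 350/3235 = 0.10819.
SE = √(p̂(1−p̂)(1/n₁+1/n₂)) = √(0.10819·0.89181·0.00153003) = √(0.000147627) = 0.01215.
z = (0.10361 − 0.11991)/0.01215 = -0.01630/0.01215 = -1.342.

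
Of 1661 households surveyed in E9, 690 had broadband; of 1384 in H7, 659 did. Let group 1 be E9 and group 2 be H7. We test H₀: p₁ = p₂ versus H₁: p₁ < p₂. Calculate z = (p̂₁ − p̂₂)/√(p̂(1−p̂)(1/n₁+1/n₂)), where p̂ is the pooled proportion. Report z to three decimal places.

p̂₁ = 690/1661 = 0.41541, p̂₂ = 659/1384 = 0.47616.
Pooled p̂ = (690+659)/(1661+1384) = 1349/3045 = 0.44302.
SE = √(p̂(1−p̂)(1/n₁+1/n₂)) = √(0.44302·0.55698·0.00132459) = √(0.000326847) = 0.01808.
z = (0.41541 − 0.47616)/0.01808 = -0.06075/0.01808 = -3.360.

z = -3.360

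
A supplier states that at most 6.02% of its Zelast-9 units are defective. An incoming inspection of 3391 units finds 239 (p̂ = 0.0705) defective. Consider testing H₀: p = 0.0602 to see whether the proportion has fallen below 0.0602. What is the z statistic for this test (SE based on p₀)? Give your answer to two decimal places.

z = 2.52

p̂ = 239/3391 = 0.07048.
Under H₀, SE = √(0.0602·0.9398/3391) = √(1.66842e-05) = 0.00408.
z = (0.07048 − 0.0602)/0.00408 = 0.01028/0.00408 = 2.52.
p-value = P(Z < 2.517) ≈ 0.9941.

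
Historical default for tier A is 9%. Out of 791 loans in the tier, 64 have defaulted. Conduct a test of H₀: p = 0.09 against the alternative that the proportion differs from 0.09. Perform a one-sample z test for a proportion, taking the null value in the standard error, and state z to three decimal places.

p̂ = 64/791 = 0.08091.
Standard error under H₀: √(0.09×0.91/791) = 0.01018.
z = (0.08091 − 0.09)/0.01018 = -0.00909/0.01018 = -0.893.

z = -0.893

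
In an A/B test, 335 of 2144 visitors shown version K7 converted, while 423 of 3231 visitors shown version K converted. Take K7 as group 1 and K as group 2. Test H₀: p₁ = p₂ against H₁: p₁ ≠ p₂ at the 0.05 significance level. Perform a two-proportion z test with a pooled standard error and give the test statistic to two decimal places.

p̂₁ = 335/2144 = 0.1562, p̂₂ = 423/3231 = 0.1309.
Pooled p̂ = (335+423)/(2144+3231) = 758/5375 = 0.1410.
SE = √(0.121136 × 0.00077592) = 0.0097.
z = (0.1562 − 0.1309)/0.0097 = 0.0253/0.0097 = 2.61.
Two-sided p-value ≈ 2·Φ(−2.613) = 0.0090. With α = 0.05, reject H₀.

z = 2.61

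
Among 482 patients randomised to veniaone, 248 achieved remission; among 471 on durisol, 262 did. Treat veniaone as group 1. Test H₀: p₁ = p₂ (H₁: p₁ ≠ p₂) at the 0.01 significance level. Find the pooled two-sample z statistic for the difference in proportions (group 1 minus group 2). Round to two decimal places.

z = -1.29

p̂₁ = 248/482 ≈ 0.5145, p̂₂ = 262/471 ≈ 0.5563.
Pooled p̂ = (248+262)/(482+471) = 510/953 = 0.5352.
SE = √(p̂(1−p̂)(1/n₁+1/n₂)) = √(0.5352·0.4648·0.00419783) = √(0.00104427) = 0.0323.
z = (0.5145 − 0.5563)/0.0323 = -0.0418/0.0323 = -1.29.
Two-sided p-value ≈ 2·Φ(−1.292) = 0.1965, so at α = 0.01 we fail to reject H₀.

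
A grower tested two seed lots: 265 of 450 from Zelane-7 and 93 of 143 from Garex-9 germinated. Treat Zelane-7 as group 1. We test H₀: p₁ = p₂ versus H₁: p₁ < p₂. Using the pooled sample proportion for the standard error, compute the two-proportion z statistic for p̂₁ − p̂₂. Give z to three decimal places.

z = -1.309

p̂₁ = 265/450 = 0.58889, p̂₂ = 93/143 = 0.65035.
Pooled p̂ = (265+93)/(450+143) = 358/593 = 0.60371.
SE = √(0.239244 × 0.00921523) = 0.04695.
z = (0.58889 − 0.65035)/0.04695 = -0.06146/0.04695 = -1.309.
p-value = P(Z < -1.309) ≈ 0.0953.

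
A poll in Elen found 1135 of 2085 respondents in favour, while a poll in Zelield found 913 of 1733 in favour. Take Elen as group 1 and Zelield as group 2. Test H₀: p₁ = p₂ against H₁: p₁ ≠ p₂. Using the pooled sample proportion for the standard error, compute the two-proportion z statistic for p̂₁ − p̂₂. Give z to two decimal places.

p̂₁ = 1135/2085 ≈ 0.54436, p̂₂ = 913/1733 ≈ 0.52683.
Pooled p̂ = (1135+913)/(2085+1733) = 2048/3818 = 0.53641.
SE = √(p̂(1−p̂)(1/n₁+1/n₂)) = √(0.53641·0.46359·0.00105665) = √(0.000262762) = 0.01621.
z = (0.54436 − 0.52683)/0.01621 = 0.01753/0.01621 = 1.08.
p-value = 2·P(Z > 1.082) ≈ 0.2794.

z = 1.08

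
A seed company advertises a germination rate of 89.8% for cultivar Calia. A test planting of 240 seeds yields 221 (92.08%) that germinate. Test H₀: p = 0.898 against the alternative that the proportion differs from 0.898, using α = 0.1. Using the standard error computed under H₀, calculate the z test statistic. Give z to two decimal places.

p̂ = 221/240 ≈ 0.9208.
Under H₀, SE = √(0.898·0.102/240) = √(0.00038165) = 0.0195.
z = (0.9208 − 0.898)/0.0195 = 0.0228/0.0195 = 1.17.
Two-sided p-value ≈ 2·Φ(−1.169) = 0.2425; since p > α = 0.1, fail to reject H₀.

z = 1.17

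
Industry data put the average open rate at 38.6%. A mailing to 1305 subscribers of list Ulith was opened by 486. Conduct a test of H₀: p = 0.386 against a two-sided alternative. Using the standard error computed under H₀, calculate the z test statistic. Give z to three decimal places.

z = -1.008

p̂ = 486/1305 = 0.37241.
SE = √(p₀(1−p₀)/n) = √(0.237/1305) = 0.01348.
z = (0.37241 − 0.386)/0.01348 = -0.01359/0.01348 = -1.008.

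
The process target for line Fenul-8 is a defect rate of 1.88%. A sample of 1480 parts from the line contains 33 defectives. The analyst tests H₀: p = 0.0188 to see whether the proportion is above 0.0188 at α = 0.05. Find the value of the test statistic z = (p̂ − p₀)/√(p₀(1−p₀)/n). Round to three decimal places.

z = 0.991

p̂ = 33/1480 = 0.022297.
SE = √(p₀(1−p₀)/n) = √(0.018447/1480) = 0.003530.
z = (0.022297 − 0.0188)/0.003530 = 0.003497/0.003530 = 0.991.
p-value = P(Z > 0.991) ≈ 0.1609. With α = 0.05, fail to reject H₀.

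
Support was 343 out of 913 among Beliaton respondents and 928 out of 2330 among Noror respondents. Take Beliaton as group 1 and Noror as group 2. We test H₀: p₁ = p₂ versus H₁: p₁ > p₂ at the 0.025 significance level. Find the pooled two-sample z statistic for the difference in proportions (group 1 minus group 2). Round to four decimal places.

p̂₁ = 343/913 ≈ 0.375685, p̂₂ = 928/2330 ≈ 0.398283.
Pooled p̂ = (343+928)/(913+2330) = 1271/3243 = 0.391921.
SE = √(0.238319 × 0.00152447) = 0.019061.
z = (0.375685 − 0.398283)/0.019061 = -0.022598/0.019061 = -1.1856.
p-value = P(Z > -1.186) ≈ 0.8821. With α = 0.025, fail to reject H₀.

z = -1.1856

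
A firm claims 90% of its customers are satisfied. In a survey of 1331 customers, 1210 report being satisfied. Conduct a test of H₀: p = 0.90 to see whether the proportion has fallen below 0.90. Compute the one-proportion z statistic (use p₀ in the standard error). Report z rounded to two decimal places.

z = 1.11

p̂ = 1210/1331 ≈ 0.9091.
SE = √(p₀(1−p₀)/n) = √(0.09/1331) = 0.0082.
z = (0.9091 − 0.9)/0.0082 = 0.0091/0.0082 = 1.11.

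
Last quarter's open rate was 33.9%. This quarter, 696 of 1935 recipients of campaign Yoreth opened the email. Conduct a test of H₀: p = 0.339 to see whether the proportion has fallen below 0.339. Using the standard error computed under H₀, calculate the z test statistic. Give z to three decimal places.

p̂ = 696/1935 ≈ 0.35969.
Under H₀, SE = √(0.339·0.661/1935) = √(0.000115803) = 0.01076.
z = (0.35969 − 0.339)/0.01076 = 0.02069/0.01076 = 1.923.
p-value = P(Z < 1.923) ≈ 0.9727.

z = 1.923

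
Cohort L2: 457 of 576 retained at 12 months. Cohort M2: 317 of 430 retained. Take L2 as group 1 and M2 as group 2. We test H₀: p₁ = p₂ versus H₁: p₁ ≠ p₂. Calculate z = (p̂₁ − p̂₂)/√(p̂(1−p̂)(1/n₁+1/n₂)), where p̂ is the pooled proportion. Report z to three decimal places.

z = 2.093

p̂₁ = 457/576 ≈ 0.79340, p̂₂ = 317/430 ≈ 0.73721.
Pooled p̂ = (457+317)/(576+430) = 774/1006 = 0.76938.
SE = √(p̂(1−p̂)(1/n₁+1/n₂)) = √(0.76938·0.23062·0.00406169) = √(0.000720676) = 0.02685.
z = (0.79340 − 0.73721)/0.02685 = 0.05619/0.02685 = 2.093.
Two-sided p-value ≈ 2·Φ(−2.093) = 0.0363.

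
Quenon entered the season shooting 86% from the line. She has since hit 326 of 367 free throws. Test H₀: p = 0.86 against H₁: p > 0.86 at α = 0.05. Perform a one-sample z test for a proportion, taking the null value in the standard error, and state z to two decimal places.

z = 1.56

p̂ = 326/367 = 0.8883.
Under H₀, SE = √(0.86·0.14/367) = √(0.000328065) = 0.0181.
z = (0.8883 − 0.86)/0.0181 = 0.0283/0.0181 = 1.56.
p-value = P(Z > 1.562) ≈ 0.0592; since p > α = 0.05, fail to reject H₀.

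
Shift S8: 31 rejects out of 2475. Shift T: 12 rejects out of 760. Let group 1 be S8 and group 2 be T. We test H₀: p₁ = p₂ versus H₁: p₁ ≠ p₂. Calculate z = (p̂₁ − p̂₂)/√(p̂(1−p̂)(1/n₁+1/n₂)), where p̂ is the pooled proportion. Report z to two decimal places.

z = -0.69

p̂₁ = 31/2475 = 0.01253, p̂₂ = 12/760 = 0.01579.
Pooled p̂ = (31+12)/(2475+760) = 43/3235 = 0.01329.
SE = √(0.0131154 × 0.00171983) = 0.00475.
z = (0.01253 − 0.01579)/0.00475 = -0.00326/0.00475 = -0.69.
p-value = 2·P(Z > 0.687) ≈ 0.4919.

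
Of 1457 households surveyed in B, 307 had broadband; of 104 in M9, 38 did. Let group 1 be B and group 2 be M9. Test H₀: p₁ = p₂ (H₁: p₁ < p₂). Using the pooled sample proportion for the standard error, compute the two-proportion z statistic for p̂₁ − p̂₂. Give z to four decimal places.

z = -3.6728

p̂₁ = 307/1457 = 0.210707, p̂₂ = 38/104 = 0.365385.
Pooled p̂ = (307+38)/(1457+104) = 345/1561 = 0.221012.
SE = √(p̂(1−p̂)(1/n₁+1/n₂)) = √(0.221012·0.778988·0.0103017) = √(0.0017736) = 0.042114.
z = (0.210707 − 0.365385)/0.042114 = -0.154678/0.042114 = -3.6728.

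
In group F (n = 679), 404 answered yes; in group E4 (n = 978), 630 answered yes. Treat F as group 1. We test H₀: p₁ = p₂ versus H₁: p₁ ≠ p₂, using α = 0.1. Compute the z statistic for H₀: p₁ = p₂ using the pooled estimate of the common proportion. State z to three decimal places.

p̂₁ = 404/679 ≈ 0.594993, p̂₂ = 630/978 ≈ 0.644172.
Pooled p̂ = (404+630)/(679+978) = 1034/1657 = 0.624019.
SE = √(0.234619 × 0.00249525) = 0.024196.
z = (0.594993 − 0.644172)/0.024196 = -0.049179/0.024196 = -2.033.
Two-sided p-value ≈ 2·Φ(−2.033) = 0.0421, so at α = 0.1 we reject H₀.

z = -2.033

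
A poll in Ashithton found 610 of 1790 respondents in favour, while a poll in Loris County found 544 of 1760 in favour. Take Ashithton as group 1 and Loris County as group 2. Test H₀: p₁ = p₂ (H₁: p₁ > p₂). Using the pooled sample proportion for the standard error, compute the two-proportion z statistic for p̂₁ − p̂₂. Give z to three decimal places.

z = 2.016

p̂₁ = 610/1790 ≈ 0.34078, p̂₂ = 544/1760 ≈ 0.30909.
Pooled p̂ = (610+544)/(1790+1760) = 1154/3550 = 0.32507.
SE = √(0.2194 × 0.00112684) = 0.01572.
z = (0.34078 − 0.30909)/0.01572 = 0.03169/0.01572 = 2.016.
p-value = P(Z > 2.016) ≈ 0.0219.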